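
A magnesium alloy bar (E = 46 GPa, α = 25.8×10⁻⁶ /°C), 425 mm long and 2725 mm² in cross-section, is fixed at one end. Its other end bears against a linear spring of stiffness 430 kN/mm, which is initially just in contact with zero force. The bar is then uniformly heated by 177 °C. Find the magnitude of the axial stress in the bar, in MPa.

σ ≈ 125 MPa (compressive)

The unrestrained thermal change is αΔT L = 25.8×10⁻⁶ × 177 × 425 = 1.941 mm.
Let P be the compressive force at the spring. The bar shortens elastically by PL/(AE) and the spring compresses by P/k; together these equal δ_free.
So P = δ_free / [L/(AE) + 1/k] = 1.941 / [ 425/(2725×46×10³) + 1/(430×10³) ].
P = 1.941 / 5.716×10⁻⁶ = 339500 N.
σ = P/A = 339500/2725 = 124.6 MPa.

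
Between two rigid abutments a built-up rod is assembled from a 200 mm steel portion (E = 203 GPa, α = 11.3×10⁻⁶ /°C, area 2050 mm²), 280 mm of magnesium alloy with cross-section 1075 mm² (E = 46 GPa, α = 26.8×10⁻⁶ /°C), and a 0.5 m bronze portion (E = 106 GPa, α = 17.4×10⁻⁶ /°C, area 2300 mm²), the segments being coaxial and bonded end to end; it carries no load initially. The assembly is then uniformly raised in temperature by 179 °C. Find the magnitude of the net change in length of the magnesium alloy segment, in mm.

|ΔL| ≈ 0.941 mm

Free thermal expansion of the whole bar: Σ αᵢΔT Lᵢ = 11.3×10⁻⁶×179×200 + 26.8×10⁻⁶×179×280 + 17.4×10⁻⁶×179×500 = 3.305 mm.
Since the ends are fixed, an axial force P builds up, equal in every segment, with P · Σ Lᵢ/(AᵢEᵢ) = δ_free.
The series flexibility is Σ Lᵢ/(AᵢEᵢ) = 200/(2050×203×10³) + 280/(1075×46×10³) + 500/(2300×106×10³) = 8.194×10⁻⁶ mm/N.
P = 3.305 / 8.194×10⁻⁶ = 403400 N = 403.4 kN, compressive.
For the magnesium alloy segment, free thermal change = 26.8×10⁻⁶×179×280 = 1.343 mm and elastic change from P = 403400×280/(1075×46×10³) = 2.284 mm; these oppose, so the net change is 0.941 mm (segment shortens).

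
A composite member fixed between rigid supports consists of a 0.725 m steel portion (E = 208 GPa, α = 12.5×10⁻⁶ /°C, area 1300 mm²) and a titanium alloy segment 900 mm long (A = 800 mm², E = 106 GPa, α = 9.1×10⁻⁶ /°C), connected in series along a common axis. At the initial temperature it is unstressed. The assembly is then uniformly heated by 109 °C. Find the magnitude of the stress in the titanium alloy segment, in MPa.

With the walls removed the bar would change length by δ_free = Σ αᵢΔT Lᵢ = 12.5×10⁻⁶×109×725 + 9.1×10⁻⁶×109×900 = 1.881 mm.
Since the ends are fixed, an axial force P builds up, equal in every segment, with P · Σ Lᵢ/(AᵢEᵢ) = δ_free.
Σ Lᵢ/(AᵢEᵢ) = 725/(1300×208×10³) + 900/(800×106×10³) = 1.329×10⁻⁵ mm/N.
P = 1.881 / 1.329×10⁻⁵ = 141500 N = 141.5 kN, compressive.
σ_{titanium alloy} = P / A = 141500 / 800 = 176.8 MPa.

σ ≈ 177 MPa (compressive)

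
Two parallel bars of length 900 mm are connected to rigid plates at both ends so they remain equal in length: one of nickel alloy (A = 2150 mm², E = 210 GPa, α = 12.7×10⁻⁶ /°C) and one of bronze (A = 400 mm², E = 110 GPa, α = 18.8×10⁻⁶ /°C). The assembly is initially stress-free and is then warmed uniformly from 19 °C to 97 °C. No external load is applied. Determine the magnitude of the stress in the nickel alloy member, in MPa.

σ ≈ 8.87 MPa (tensile)

Both members must finish at the same length. With the larger α, the bronze tends to over-expand; the plates restrain it, putting the bronze in compression and the nickel alloy in tension. With no external load the two internal forces are equal and opposite, magnitude P.
Setting the final lengths equal and cancelling L: (α₁ − α₂)ΔT = P/(A₁E₁) + P/(A₂E₂).
|α₁ − α₂|·ΔT = 6.1×10⁻⁶ × 78 = 0.0004758.
1/(A₁E₁) + 1/(A₂E₂) = 1/(2150×210×10³) + 1/(400×110×10³) = 2.494×10⁻⁸ N⁻¹.
So P = 0.0004758 / 2.494×10⁻⁸ = 19.08 kN.
σ_{nickel alloy} = P/A₁ = 19080/2150 = 8.873 MPa, tensile.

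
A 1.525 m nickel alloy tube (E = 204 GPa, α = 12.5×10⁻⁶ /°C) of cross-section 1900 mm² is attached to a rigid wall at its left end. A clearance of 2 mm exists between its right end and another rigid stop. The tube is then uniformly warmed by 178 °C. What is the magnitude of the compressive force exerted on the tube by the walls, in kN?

P ≈ 354 kN

Unrestrained expansion: δ_free = αΔT L = 12.5×10⁻⁶ × 178 × 1525 = 3.393 mm.
The gap closes (δ_free > 2 mm) and the wall then resists a further 3.393 − 2 = 1.393 mm of expansion.
Compatibility: PL/(AE) = 1.393 mm, so σ = P/A = E × (1.393/1525) = 186.4 MPa.
Force on the wall = σA = 186.4 × 1900 mm² = 354.1 kN.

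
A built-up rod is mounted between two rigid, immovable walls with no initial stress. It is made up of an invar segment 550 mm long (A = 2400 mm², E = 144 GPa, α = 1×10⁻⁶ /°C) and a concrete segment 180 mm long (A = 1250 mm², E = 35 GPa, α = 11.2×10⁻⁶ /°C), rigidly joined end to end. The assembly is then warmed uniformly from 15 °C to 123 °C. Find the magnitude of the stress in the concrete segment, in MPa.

With the walls removed the bar would change length by δ_free = Σ αᵢΔT Lᵢ = 1×10⁻⁶×108×550 + 11.2×10⁻⁶×108×180 = 0.2771 mm.
The rigid supports impose zero overall length change; the single axial force P common to all segments must satisfy P Σ Lᵢ/(AᵢEᵢ) = δ_free.
Σ Lᵢ/(AᵢEᵢ) = 550/(2400×144×10³) + 180/(1250×35×10³) = 5.706×10⁻⁶ mm/N.
So P = 0.2771 / 5.706×10⁻⁶ = 48.57 kN, compressive.
σ_{concrete} = P / A = 48570 / 1250 = 38.86 MPa.

σ ≈ 38.9 MPa (compressive)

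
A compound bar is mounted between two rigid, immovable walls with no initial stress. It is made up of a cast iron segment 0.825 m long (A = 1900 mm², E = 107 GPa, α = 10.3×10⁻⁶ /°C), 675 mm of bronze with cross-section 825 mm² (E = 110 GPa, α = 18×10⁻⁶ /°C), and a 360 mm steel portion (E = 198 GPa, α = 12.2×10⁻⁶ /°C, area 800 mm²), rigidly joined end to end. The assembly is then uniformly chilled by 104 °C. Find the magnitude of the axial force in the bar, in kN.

If the supports were absent, the total length change would be Σ αᵢΔT Lᵢ = 10.3×10⁻⁶×104×825 + 18×10⁻⁶×104×675 + 12.2×10⁻⁶×104×360 = 2.604 mm.
The rigid supports impose zero overall length change; the single axial force P common to all segments must satisfy P Σ Lᵢ/(AᵢEᵢ) = δ_free.
The series flexibility is Σ Lᵢ/(AᵢEᵢ) = 825/(1900×107×10³) + 675/(825×110×10³) + 360/(800×198×10³) = 1.377×10⁻⁵ mm/N.
P = 2.604 / 1.377×10⁻⁵ = 189100 N = 189.1 kN, tensile.

P ≈ 189 kN (tensile)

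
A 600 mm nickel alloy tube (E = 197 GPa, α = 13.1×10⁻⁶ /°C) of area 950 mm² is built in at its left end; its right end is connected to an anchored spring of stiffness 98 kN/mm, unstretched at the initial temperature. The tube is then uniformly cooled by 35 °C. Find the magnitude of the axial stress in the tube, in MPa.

The unrestrained thermal change is αΔT L = 13.1×10⁻⁶ × 35 × 600 = 0.2751 mm.
Let P be the tensile force in the spring. The tube extends elastically by PL/(AE) and the spring stretches by P/k; together these equal δ_free.
So P = δ_free / [L/(AE) + 1/k] = 0.2751 / [ 600/(950×197×10³) + 1/(98×10³) ].
P = 0.2751 / 1.341×10⁻⁵ = 20510 N.
σ = P/A = 20510/950 = 21.59 MPa.

σ ≈ 21.6 MPa (tensile)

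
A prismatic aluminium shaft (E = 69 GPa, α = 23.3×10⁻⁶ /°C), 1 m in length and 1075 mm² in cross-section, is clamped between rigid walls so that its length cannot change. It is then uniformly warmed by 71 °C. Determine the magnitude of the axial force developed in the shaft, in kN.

P ≈ 123 kN (compressive)

With zero net strain, σ = E·αΔT = 69 GPa × 23.3×10⁻⁶ × 71 = 114.1 MPa.
Axial force P = σA = 114.1 × 1075 = 122700 N = 122.7 kN, compressive.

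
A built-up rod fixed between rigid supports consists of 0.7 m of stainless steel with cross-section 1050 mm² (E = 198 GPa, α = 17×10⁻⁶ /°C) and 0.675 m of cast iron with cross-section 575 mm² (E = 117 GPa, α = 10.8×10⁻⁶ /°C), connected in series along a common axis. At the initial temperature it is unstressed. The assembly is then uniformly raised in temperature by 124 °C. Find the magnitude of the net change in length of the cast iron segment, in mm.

With the walls removed the bar would change length by δ_free = Σ αᵢΔT Lᵢ = 17×10⁻⁶×124×700 + 10.8×10⁻⁶×124×675 = 2.38 mm.
The walls prevent any net length change, so an axial force P (same in every segment) develops. Compatibility: P · Σ Lᵢ/(AᵢEᵢ) = δ_free.
Σ Lᵢ/(AᵢEᵢ) = 700/(1050×198×10³) + 675/(575×117×10³) = 1.34×10⁻⁵ mm/N.
P = 2.38 / 1.34×10⁻⁵ = 177600 N = 177.6 kN, compressive.
For the cast iron segment, free thermal change = 10.8×10⁻⁶×124×675 = 0.904 mm and elastic change from P = 177600×675/(575×117×10³) = 1.782 mm; these oppose, so the net change is 0.878 mm (segment shortens).

|ΔL| ≈ 0.878 mm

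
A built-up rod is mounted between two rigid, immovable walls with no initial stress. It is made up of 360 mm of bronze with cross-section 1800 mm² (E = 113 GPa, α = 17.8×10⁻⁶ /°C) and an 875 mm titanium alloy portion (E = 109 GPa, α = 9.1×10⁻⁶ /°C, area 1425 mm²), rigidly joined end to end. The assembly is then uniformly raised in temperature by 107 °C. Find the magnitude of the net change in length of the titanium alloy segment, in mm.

Free thermal expansion of the whole bar: Σ αᵢΔT Lᵢ = 17.8×10⁻⁶×107×360 + 9.1×10⁻⁶×107×875 = 1.538 mm.
The rigid supports impose zero overall length change; the single axial force P common to all segments must satisfy P Σ Lᵢ/(AᵢEᵢ) = δ_free.
The series flexibility is Σ Lᵢ/(AᵢEᵢ) = 360/(1800×113×10³) + 875/(1425×109×10³) = 7.403×10⁻⁶ mm/N.
So P = 1.538 / 7.403×10⁻⁶ = 207.7 kN, compressive.
For the titanium alloy segment, free thermal change = 9.1×10⁻⁶×107×875 = 0.852 mm and elastic change from P = 207700×875/(1425×109×10³) = 1.17 mm; these oppose, so the net change is 0.318 mm (segment shortens).

|ΔL| ≈ 0.318 mm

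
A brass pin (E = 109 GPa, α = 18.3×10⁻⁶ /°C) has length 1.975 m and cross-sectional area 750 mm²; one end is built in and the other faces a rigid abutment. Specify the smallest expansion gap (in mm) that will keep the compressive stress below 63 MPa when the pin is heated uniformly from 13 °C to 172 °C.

Free expansion if unrestrained: δ_free = αΔT L = 18.3×10⁻⁶ × 159 × 1975 = 5.747 mm.
At the allowable stress the elastic shortening the wall may impose is σL/E = 63 × 1975 / (109×10³) = 1.142 mm.
The gap must absorb the remainder: g_min = 5.747 − 1.142 = 4.605 mm.

g ≈ 4.61 mm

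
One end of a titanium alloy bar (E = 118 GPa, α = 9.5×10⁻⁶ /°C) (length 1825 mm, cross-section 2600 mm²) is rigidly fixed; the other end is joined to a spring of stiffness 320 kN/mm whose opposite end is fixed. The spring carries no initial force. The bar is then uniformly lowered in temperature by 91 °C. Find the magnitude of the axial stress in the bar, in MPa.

σ ≈ 66.9 MPa (tensile)

The unrestrained thermal change is αΔT L = 9.5×10⁻⁶ × 91 × 1825 = 1.578 mm.
With a force P in the spring, the elastic change of the bar is PL/(AE) and that of the spring is P/k; compatibility requires their sum to equal δ_free.
So P = δ_free / [L/(AE) + 1/k] = 1.578 / [ 1825/(2600×118×10³) + 1/(320×10³) ].
P = 1.578 / 9.074×10⁻⁶ = 173900 N.
σ = P/A = 173900/2600 = 66.88 MPa.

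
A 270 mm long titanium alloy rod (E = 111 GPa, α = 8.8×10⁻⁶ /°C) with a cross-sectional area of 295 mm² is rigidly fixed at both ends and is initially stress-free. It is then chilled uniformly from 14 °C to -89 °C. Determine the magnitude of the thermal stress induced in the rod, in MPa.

σ ≈ 101 MPa (tensile)

Because both ends are immovable the net strain is zero, and the suppressed thermal strain is αΔT = 8.8×10⁻⁶ × 103 = 906.4×10⁻⁶.
σ = EαΔT = 111×10³ × 8.8×10⁻⁶ × 103 = 100.6 MPa (tensile; the rod is trying to contract).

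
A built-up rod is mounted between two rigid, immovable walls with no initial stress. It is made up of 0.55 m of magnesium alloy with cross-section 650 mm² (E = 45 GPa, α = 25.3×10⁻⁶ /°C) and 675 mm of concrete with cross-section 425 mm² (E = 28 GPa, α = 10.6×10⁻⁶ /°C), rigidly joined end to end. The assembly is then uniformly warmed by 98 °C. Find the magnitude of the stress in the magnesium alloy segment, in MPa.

σ ≈ 42.1 MPa (compressive)

With the walls removed the bar would change length by δ_free = Σ αᵢΔT Lᵢ = 25.3×10⁻⁶×98×550 + 10.6×10⁻⁶×98×675 = 2.065 mm.
The walls prevent any net length change, so an axial force P (same in every segment) develops. Compatibility: P · Σ Lᵢ/(AᵢEᵢ) = δ_free.
The series flexibility is Σ Lᵢ/(AᵢEᵢ) = 550/(650×45×10³) + 675/(425×28×10³) = 7.553×10⁻⁵ mm/N.
Hence P = δ_free / Σ(L/AE) = 2.065/7.553×10⁻⁵ = 27.34 kN (compressive).
σ_{magnesium alloy} = P / A = 27340 / 650 = 42.06 MPa.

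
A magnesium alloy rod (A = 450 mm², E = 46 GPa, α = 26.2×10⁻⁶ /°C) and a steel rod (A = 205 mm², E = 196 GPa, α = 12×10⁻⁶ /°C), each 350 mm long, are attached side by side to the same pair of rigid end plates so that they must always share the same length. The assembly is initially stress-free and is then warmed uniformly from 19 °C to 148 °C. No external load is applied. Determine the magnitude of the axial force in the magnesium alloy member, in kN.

P ≈ 25 kN (compressive in the magnesium alloy)

Both members must finish at the same length. With the larger α, the magnesium alloy tends to over-expand; the plates restrain it, putting the magnesium alloy in compression and the steel in tension. With no external load the two internal forces are equal and opposite, magnitude P.
Compatibility of the two members (thermal + elastic change equal): (α₁ − α₂)ΔT = P·[1/(A₁E₁) + 1/(A₂E₂)].
|α₁ − α₂|·ΔT = 14.2×10⁻⁶ × 129 = 0.001832.
1/(A₁E₁) + 1/(A₂E₂) = 1/(450×46×10³) + 1/(205×196×10³) = 7.32×10⁻⁸ N⁻¹.
So P = 0.001832 / 7.32×10⁻⁸ = 25.03 kN.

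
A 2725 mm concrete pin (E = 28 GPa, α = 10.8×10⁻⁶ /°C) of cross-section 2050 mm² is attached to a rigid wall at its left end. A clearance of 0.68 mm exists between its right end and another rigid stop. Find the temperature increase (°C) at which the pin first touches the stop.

ΔT ≈ 23.1 °C

Contact occurs when the free expansion equals the gap: αΔT L = 0.68 mm.
So ΔT = g/(αL) = 0.68/(10.8×10⁻⁶ × 2725) = 23.11 °C.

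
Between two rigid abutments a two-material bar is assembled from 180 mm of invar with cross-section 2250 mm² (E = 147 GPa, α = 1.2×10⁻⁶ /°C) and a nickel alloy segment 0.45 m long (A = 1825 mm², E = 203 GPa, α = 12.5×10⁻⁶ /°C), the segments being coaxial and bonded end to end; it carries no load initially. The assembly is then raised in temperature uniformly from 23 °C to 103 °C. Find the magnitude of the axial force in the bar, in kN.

With the walls removed the bar would change length by δ_free = Σ αᵢΔT Lᵢ = 1.2×10⁻⁶×80×180 + 12.5×10⁻⁶×80×450 = 0.4673 mm.
The rigid supports impose zero overall length change; the single axial force P common to all segments must satisfy P Σ Lᵢ/(AᵢEᵢ) = δ_free.
Σ Lᵢ/(AᵢEᵢ) = 180/(2250×147×10³) + 450/(1825×203×10³) = 1.759×10⁻⁶ mm/N.
So P = 0.4673 / 1.759×10⁻⁶ = 265.7 kN, compressive.

P ≈ 266 kN (compressive)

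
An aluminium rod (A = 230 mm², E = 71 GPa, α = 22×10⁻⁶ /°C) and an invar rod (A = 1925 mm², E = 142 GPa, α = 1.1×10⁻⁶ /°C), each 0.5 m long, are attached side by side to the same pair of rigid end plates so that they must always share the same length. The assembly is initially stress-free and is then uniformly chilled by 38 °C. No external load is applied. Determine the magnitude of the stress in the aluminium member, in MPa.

The aluminium has the larger α, so on cooling it would change length more than the invar if both were free. The rigid plates force a common final length, so the aluminium is put into tension and the invar into compression, with equal and opposite forces P (no external load).
Equating the net (thermal + elastic) strains gives |α₁ − α₂|·ΔT = P·[1/(A₁E₁) + 1/(A₂E₂)].
|α₁ − α₂|·ΔT = 20.9×10⁻⁶ × 38 = 0.0007942.
1/(A₁E₁) + 1/(A₂E₂) = 1/(230×71×10³) + 1/(1925×142×10³) = 6.49×10⁻⁸ N⁻¹.
P = 0.0007942 / 6.49×10⁻⁸ = 12240 N = 12.24 kN.
σ_{aluminium} = P/A₁ = 12240/230 = 53.21 MPa, tensile.

σ ≈ 53.2 MPa (tensile)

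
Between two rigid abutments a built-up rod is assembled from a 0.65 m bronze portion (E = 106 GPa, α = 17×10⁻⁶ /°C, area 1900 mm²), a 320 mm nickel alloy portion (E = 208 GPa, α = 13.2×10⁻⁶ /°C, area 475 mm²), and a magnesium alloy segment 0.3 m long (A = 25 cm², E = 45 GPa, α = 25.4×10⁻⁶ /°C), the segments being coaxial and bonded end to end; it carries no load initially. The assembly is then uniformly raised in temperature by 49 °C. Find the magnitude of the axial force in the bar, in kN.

If the supports were absent, the total length change would be Σ αᵢΔT Lᵢ = 17×10⁻⁶×49×650 + 13.2×10⁻⁶×49×320 + 25.4×10⁻⁶×49×300 = 1.122 mm.
The rigid supports impose zero overall length change; the single axial force P common to all segments must satisfy P Σ Lᵢ/(AᵢEᵢ) = δ_free.
Σ Lᵢ/(AᵢEᵢ) = 650/(1900×106×10³) + 320/(475×208×10³) + 300/(2500×45×10³) = 9.133×10⁻⁶ mm/N.
P = 1.122 / 9.133×10⁻⁶ = 122800 N = 122.8 kN, compressive.

P ≈ 123 kN (compressive)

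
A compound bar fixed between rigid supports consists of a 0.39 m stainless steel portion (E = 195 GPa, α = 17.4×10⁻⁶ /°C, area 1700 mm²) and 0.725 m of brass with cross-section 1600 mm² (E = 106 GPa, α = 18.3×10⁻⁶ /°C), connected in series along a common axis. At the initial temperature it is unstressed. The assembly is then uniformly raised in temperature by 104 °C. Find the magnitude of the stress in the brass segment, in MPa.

If the supports were absent, the total length change would be Σ αᵢΔT Lᵢ = 17.4×10⁻⁶×104×390 + 18.3×10⁻⁶×104×725 = 2.086 mm.
Since the ends are fixed, an axial force P builds up, equal in every segment, with P · Σ Lᵢ/(AᵢEᵢ) = δ_free.
The series flexibility is Σ Lᵢ/(AᵢEᵢ) = 390/(1700×195×10³) + 725/(1600×106×10³) = 5.451×10⁻⁶ mm/N.
So P = 2.086 / 5.451×10⁻⁶ = 382.6 kN, compressive.
σ_{brass} = P / A = 382600 / 1600 = 239.1 MPa.

σ ≈ 239 MPa (compressive)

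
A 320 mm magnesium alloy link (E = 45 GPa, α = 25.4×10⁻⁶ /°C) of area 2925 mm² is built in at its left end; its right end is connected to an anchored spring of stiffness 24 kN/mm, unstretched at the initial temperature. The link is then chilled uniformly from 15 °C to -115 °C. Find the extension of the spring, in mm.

δ ≈ 0.998 mm

If the spring were absent the link would shorten by αΔT L = 25.4×10⁻⁶ × 130 × 320 = 1.057 mm.
Let P be the tensile force in the spring. The link extends elastically by PL/(AE) and the spring stretches by P/k; together these equal δ_free.
So P = δ_free / [L/(AE) + 1/k] = 1.057 / [ 320/(2925×45×10³) + 1/(24×10³) ].
P = 1.057 / 4.41×10⁻⁵ = 23960 N.
Spring extension = P/k = 23960/(24×10³) = 0.9984 mm.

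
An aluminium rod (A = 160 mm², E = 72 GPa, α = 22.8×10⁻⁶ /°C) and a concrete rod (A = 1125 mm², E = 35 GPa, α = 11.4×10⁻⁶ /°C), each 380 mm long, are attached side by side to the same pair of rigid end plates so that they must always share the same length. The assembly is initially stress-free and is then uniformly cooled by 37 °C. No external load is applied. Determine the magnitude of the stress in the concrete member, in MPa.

σ ≈ 3.34 MPa (compressive)

Both members must finish at the same length. With the larger α, the aluminium tends to over-contract; the plates restrain it, putting the aluminium in tension and the concrete in compression. With no external load the two internal forces are equal and opposite, magnitude P.
Compatibility of the two members (thermal + elastic change equal): (α₁ − α₂)ΔT = P·[1/(A₁E₁) + 1/(A₂E₂)].
|α₁ − α₂|·ΔT = 11.4×10⁻⁶ × 37 = 0.0004218.
1/(A₁E₁) + 1/(A₂E₂) = 1/(160×72×10³) + 1/(1125×35×10³) = 1.122×10⁻⁷ N⁻¹.
So P = 0.0004218 / 1.122×10⁻⁷ = 3.759 kN.
σ_{concrete} = P/A₂ = 3759/1125 = 3.342 MPa, compressive.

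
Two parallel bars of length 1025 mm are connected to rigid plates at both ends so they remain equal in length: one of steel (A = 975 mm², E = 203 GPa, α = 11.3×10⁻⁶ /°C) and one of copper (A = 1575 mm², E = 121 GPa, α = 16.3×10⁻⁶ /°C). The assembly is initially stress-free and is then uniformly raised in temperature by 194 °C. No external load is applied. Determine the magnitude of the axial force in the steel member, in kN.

P ≈ 94.2 kN (tensile in the steel)

Both members must finish at the same length. With the larger α, the copper tends to over-expand; the plates restrain it, putting the copper in compression and the steel in tension. With no external load the two internal forces are equal and opposite, magnitude P.
Equating the net (thermal + elastic) strains gives |α₁ − α₂|·ΔT = P·[1/(A₁E₁) + 1/(A₂E₂)].
|α₁ − α₂|·ΔT = 5×10⁻⁶ × 194 = 0.00097.
1/(A₁E₁) + 1/(A₂E₂) = 1/(975×203×10³) + 1/(1575×121×10³) = 1.03×10⁻⁸ N⁻¹.
P = 0.00097 / 1.03×10⁻⁸ = 94180 N = 94.18 kN.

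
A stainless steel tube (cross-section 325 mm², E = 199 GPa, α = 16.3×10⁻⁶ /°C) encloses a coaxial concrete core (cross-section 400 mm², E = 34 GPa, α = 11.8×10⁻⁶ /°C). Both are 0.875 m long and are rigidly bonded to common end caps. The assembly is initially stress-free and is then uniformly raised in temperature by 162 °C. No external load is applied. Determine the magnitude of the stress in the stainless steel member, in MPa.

σ ≈ 25.2 MPa (compressive)

The stainless steel has the larger α, so on heating it would change length more than the concrete if both were free. The rigid plates force a common final length, so the stainless steel is put into compression and the concrete into tension, with equal and opposite forces P (no external load).
Compatibility of the two members (thermal + elastic change equal): (α₁ − α₂)ΔT = P·[1/(A₁E₁) + 1/(A₂E₂)].
|α₁ − α₂|·ΔT = 4.5×10⁻⁶ × 162 = 0.000729.
1/(A₁E₁) + 1/(A₂E₂) = 1/(325×199×10³) + 1/(400×34×10³) = 8.899×10⁻⁸ N⁻¹.
P = 0.000729 / 8.899×10⁻⁸ = 8192 N = 8.192 kN.
σ_{stainless steel} = P/A₁ = 8192/325 = 25.21 MPa, compressive.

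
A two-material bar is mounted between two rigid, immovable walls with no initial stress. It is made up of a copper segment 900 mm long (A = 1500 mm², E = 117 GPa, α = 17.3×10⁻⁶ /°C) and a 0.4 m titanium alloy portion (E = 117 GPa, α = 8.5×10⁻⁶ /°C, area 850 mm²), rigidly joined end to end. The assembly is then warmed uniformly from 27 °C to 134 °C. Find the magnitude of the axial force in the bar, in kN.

With the walls removed the bar would change length by δ_free = Σ αᵢΔT Lᵢ = 17.3×10⁻⁶×107×900 + 8.5×10⁻⁶×107×400 = 2.03 mm.
The rigid supports impose zero overall length change; the single axial force P common to all segments must satisfy P Σ Lᵢ/(AᵢEᵢ) = δ_free.
The series flexibility is Σ Lᵢ/(AᵢEᵢ) = 900/(1500×117×10³) + 400/(850×117×10³) = 9.15×10⁻⁶ mm/N.
P = 2.03 / 9.15×10⁻⁶ = 221800 N = 221.8 kN, compressive.

P ≈ 222 kN (compressive)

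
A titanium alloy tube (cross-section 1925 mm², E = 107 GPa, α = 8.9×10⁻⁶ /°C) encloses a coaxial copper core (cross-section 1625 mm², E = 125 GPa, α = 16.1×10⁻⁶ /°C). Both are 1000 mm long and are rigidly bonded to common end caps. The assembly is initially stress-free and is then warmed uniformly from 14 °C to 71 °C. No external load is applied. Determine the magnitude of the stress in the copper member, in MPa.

σ ≈ 25.8 MPa (compressive)

Equilibrium of a rigid end plate with no external load gives equal and opposite internal forces ±P in the two members. Since α_{copper} > α_{titanium alloy}, heating drives the copper into compression and the titanium alloy into tension.
Compatibility of the two members (thermal + elastic change equal): (α₁ − α₂)ΔT = P·[1/(A₁E₁) + 1/(A₂E₂)].
|α₁ − α₂|·ΔT = 7.2×10⁻⁶ × 57 = 0.0004104.
1/(A₁E₁) + 1/(A₂E₂) = 1/(1925×107×10³) + 1/(1625×125×10³) = 9.778×10⁻⁹ N⁻¹.
P = 0.0004104 / 9.778×10⁻⁹ = 41970 N = 41.97 kN.
σ_{copper} = P/A₂ = 41970/1625 = 25.83 MPa, compressive.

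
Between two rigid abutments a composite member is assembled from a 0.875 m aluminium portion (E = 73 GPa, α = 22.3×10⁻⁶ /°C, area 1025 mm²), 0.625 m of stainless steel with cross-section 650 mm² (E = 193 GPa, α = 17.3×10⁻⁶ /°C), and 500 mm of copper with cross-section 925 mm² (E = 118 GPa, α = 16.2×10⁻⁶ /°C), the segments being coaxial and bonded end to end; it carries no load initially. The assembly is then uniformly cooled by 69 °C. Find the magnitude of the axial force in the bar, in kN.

Free thermal contraction of the whole bar: Σ αᵢΔT Lᵢ = 22.3×10⁻⁶×69×875 + 17.3×10⁻⁶×69×625 + 16.2×10⁻⁶×69×500 = 2.651 mm.
Since the ends are fixed, an axial force P builds up, equal in every segment, with P · Σ Lᵢ/(AᵢEᵢ) = δ_free.
Σ Lᵢ/(AᵢEᵢ) = 875/(1025×73×10³) + 625/(650×193×10³) + 500/(925×118×10³) = 2.126×10⁻⁵ mm/N.
Hence P = δ_free / Σ(L/AE) = 2.651/2.126×10⁻⁵ = 124.7 kN (tensile).

P ≈ 125 kN (tensile)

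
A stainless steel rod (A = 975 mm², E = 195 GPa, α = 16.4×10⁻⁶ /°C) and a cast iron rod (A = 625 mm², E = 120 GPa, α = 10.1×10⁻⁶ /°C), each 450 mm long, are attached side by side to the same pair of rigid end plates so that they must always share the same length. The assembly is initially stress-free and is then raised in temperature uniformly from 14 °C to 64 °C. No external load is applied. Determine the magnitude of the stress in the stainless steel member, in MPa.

The stainless steel has the larger α, so on heating it would change length more than the cast iron if both were free. The rigid plates force a common final length, so the stainless steel is put into compression and the cast iron into tension, with equal and opposite forces P (no external load).
Setting the final lengths equal and cancelling L: (α₁ − α₂)ΔT = P/(A₁E₁) + P/(A₂E₂).
|α₁ − α₂|·ΔT = 6.3×10⁻⁶ × 50 = 0.000315.
1/(A₁E₁) + 1/(A₂E₂) = 1/(975×195×10³) + 1/(625×120×10³) = 1.859×10⁻⁸ N⁻¹.
So P = 0.000315 / 1.859×10⁻⁸ = 16.94 kN.
σ_{stainless steel} = P/A₁ = 16940/975 = 17.38 MPa, compressive.

σ ≈ 17.4 MPa (compressive)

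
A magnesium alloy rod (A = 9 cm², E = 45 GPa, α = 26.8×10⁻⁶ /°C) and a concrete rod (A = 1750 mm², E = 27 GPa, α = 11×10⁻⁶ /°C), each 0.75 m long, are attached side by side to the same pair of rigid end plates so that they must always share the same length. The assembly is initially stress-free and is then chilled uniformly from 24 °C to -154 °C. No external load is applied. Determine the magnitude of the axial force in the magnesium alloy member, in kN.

The magnesium alloy has the larger α, so on cooling it would change length more than the concrete if both were free. The rigid plates force a common final length, so the magnesium alloy is put into tension and the concrete into compression, with equal and opposite forces P (no external load).
Compatibility of the two members (thermal + elastic change equal): (α₁ − α₂)ΔT = P·[1/(A₁E₁) + 1/(A₂E₂)].
|α₁ − α₂|·ΔT = 15.8×10⁻⁶ × 178 = 0.002812.
1/(A₁E₁) + 1/(A₂E₂) = 1/(900×45×10³) + 1/(1750×27×10³) = 4.586×10⁻⁸ N⁻¹.
So P = 0.002812 / 4.586×10⁻⁸ = 61.33 kN.

P ≈ 61.3 kN (tensile in the magnesium alloy)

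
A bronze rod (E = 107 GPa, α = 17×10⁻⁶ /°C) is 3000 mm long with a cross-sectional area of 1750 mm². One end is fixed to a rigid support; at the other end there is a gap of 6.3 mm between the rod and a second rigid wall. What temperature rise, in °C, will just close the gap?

The gap closes when αΔT L = 6.3 mm, since the rod is still unstressed at that instant.
So ΔT = g/(αL) = 6.3/(17×10⁻⁶ × 3000) = 123.5 °C.

ΔT ≈ 124 °C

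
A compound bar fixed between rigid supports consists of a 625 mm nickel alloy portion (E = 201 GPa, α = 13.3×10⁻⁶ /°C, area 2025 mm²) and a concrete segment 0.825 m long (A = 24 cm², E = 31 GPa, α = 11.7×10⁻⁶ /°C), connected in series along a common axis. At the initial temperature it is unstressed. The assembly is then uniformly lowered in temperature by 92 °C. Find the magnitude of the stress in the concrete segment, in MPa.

Free thermal contraction of the whole bar: Σ αᵢΔT Lᵢ = 13.3×10⁻⁶×92×625 + 11.7×10⁻⁶×92×825 = 1.653 mm.
The rigid supports impose zero overall length change; the single axial force P common to all segments must satisfy P Σ Lᵢ/(AᵢEᵢ) = δ_free.
Σ Lᵢ/(AᵢEᵢ) = 625/(2025×201×10³) + 825/(2400×31×10³) = 1.262×10⁻⁵ mm/N.
P = 1.653 / 1.262×10⁻⁵ = 130900 N = 130.9 kN, tensile.
σ_{concrete} = P / A = 130900 / 2400 = 54.55 MPa.

σ ≈ 54.6 MPa (tensile)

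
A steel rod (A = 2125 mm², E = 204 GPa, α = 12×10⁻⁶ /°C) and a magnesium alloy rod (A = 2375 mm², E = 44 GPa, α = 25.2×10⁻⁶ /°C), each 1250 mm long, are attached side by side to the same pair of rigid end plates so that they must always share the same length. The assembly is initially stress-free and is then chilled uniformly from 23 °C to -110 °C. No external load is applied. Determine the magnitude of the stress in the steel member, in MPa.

The magnesium alloy has the larger α, so on cooling it would change length more than the steel if both were free. The rigid plates force a common final length, so the magnesium alloy is put into tension and the steel into compression, with equal and opposite forces P (no external load).
Equating the net (thermal + elastic) strains gives |α₁ − α₂|·ΔT = P·[1/(A₁E₁) + 1/(A₂E₂)].
|α₁ − α₂|·ΔT = 13.2×10⁻⁶ × 133 = 0.001756.
1/(A₁E₁) + 1/(A₂E₂) = 1/(2125×204×10³) + 1/(2375×44×10³) = 1.188×10⁻⁸ N⁻¹.
P = 0.001756 / 1.188×10⁻⁸ = 147800 N = 147.8 kN.
σ_{steel} = P/A₁ = 147800/2125 = 69.56 MPa, compressive.

σ ≈ 69.6 MPa (compressive)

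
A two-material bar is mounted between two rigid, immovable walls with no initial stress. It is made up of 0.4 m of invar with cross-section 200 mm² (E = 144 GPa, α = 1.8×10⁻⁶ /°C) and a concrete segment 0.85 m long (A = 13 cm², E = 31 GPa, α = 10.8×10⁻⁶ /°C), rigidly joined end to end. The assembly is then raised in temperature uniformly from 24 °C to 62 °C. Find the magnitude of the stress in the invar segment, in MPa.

If the supports were absent, the total length change would be Σ αᵢΔT Lᵢ = 1.8×10⁻⁶×38×400 + 10.8×10⁻⁶×38×850 = 0.3762 mm.
Since the ends are fixed, an axial force P builds up, equal in every segment, with P · Σ Lᵢ/(AᵢEᵢ) = δ_free.
Σ Lᵢ/(AᵢEᵢ) = 400/(200×144×10³) + 850/(1300×31×10³) = 3.498×10⁻⁵ mm/N.
P = 0.3762 / 3.498×10⁻⁵ = 10750 N = 10.75 kN, compressive.
σ_{invar} = P / A = 10750 / 200 = 53.77 MPa.

σ ≈ 53.8 MPa (compressive)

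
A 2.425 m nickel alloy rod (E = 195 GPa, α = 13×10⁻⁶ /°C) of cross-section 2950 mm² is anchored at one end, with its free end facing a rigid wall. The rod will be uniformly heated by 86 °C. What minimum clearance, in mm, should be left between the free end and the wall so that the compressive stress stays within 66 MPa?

g ≈ 1.89 mm

With no wall the rod would lengthen by αΔT L = 13×10⁻⁶ × 86 × 2425 = 2.711 mm.
At the allowable stress the elastic shortening the wall may impose is σL/E = 66 × 2425 / (195×10³) = 0.8208 mm.
The gap must absorb the remainder: g_min = 2.711 − 0.8208 = 1.89 mm.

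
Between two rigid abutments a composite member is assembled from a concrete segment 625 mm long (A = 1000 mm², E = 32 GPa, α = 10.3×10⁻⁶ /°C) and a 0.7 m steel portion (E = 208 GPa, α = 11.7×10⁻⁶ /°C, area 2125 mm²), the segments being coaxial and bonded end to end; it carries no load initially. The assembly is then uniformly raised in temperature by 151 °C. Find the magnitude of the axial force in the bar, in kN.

Free thermal expansion of the whole bar: Σ αᵢΔT Lᵢ = 10.3×10⁻⁶×151×625 + 11.7×10⁻⁶×151×700 = 2.209 mm.
Since the ends are fixed, an axial force P builds up, equal in every segment, with P · Σ Lᵢ/(AᵢEᵢ) = δ_free.
The series flexibility is Σ Lᵢ/(AᵢEᵢ) = 625/(1000×32×10³) + 700/(2125×208×10³) = 2.111×10⁻⁵ mm/N.
Hence P = δ_free / Σ(L/AE) = 2.209/2.111×10⁻⁵ = 104.6 kN (compressive).

P ≈ 105 kN (compressive)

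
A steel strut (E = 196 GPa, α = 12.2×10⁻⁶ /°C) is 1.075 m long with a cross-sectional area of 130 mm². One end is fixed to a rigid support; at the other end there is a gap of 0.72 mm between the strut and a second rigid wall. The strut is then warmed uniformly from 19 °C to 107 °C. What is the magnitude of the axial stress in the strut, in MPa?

Free thermal elongation = αΔT L = 12.2×10⁻⁶ × 88 × 1075 = 1.154 mm.
The gap closes (δ_free > 0.72 mm) and the wall then resists a further 1.154 − 0.72 = 0.4341 mm of expansion.
That suppressed elongation corresponds to σ = E·Δ/L = 196×10³ × 0.4341/1075 = 79.15 MPa.

σ ≈ 79.2 MPa (compressive)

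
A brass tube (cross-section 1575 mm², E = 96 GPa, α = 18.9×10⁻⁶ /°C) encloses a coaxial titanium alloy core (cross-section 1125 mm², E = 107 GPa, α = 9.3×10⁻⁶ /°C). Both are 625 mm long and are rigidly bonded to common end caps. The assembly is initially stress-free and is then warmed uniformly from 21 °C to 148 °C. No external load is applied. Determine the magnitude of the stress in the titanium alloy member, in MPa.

σ ≈ 72.6 MPa (tensile)

Both members must finish at the same length. With the larger α, the brass tends to over-expand; the plates restrain it, putting the brass in compression and the titanium alloy in tension. With no external load the two internal forces are equal and opposite, magnitude P.
Compatibility of the two members (thermal + elastic change equal): (α₁ − α₂)ΔT = P·[1/(A₁E₁) + 1/(A₂E₂)].
|α₁ − α₂|·ΔT = 9.6×10⁻⁶ × 127 = 0.001219.
1/(A₁E₁) + 1/(A₂E₂) = 1/(1575×96×10³) + 1/(1125×107×10³) = 1.492×10⁻⁸ N⁻¹.
P = 0.001219 / 1.492×10⁻⁸ = 81710 N = 81.71 kN.
σ_{titanium alloy} = P/A₂ = 81710/1125 = 72.63 MPa, tensile.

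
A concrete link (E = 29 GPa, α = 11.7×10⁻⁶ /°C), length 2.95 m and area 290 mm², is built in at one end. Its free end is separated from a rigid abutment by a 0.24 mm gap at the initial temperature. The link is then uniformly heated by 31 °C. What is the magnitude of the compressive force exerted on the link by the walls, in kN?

P ≈ 2.37 kN

Free thermal elongation = αΔT L = 11.7×10⁻⁶ × 31 × 2950 = 1.07 mm.
This exceeds the 0.24 mm gap, so the wall pushes back. The portion of expansion that must be recovered elastically is δ_free − gap = 1.07 − 0.24 = 0.83 mm.
So σ = E(δ_free − g)/L = 29×10³ × 0.83/2950 = 8.159 MPa.
Force on the wall = σA = 8.159 × 290 mm² = 2.366 kN.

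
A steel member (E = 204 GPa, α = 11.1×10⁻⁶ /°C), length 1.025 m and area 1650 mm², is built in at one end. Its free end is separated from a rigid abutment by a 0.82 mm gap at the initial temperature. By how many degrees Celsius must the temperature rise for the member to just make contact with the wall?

ΔT ≈ 72.1 °C

The gap closes when αΔT L = 0.82 mm, since the member is still unstressed at that instant.
ΔT = 0.82 / (11.1×10⁻⁶ × 1025) = 72.07 °C.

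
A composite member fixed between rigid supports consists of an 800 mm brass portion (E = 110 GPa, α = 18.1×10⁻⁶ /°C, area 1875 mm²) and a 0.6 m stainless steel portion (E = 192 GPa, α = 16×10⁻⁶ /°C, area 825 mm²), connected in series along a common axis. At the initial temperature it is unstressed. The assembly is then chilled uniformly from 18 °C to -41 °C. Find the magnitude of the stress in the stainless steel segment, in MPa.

σ ≈ 225 MPa (tensile)

With the walls removed the bar would change length by δ_free = Σ αᵢΔT Lᵢ = 18.1×10⁻⁶×59×800 + 16×10⁻⁶×59×600 = 1.421 mm.
The walls prevent any net length change, so an axial force P (same in every segment) develops. Compatibility: P · Σ Lᵢ/(AᵢEᵢ) = δ_free.
Σ Lᵢ/(AᵢEᵢ) = 800/(1875×110×10³) + 600/(825×192×10³) = 7.667×10⁻⁶ mm/N.
Hence P = δ_free / Σ(L/AE) = 1.421/7.667×10⁻⁶ = 185.3 kN (tensile).
σ_{stainless steel} = P / A = 185300 / 825 = 224.6 MPa.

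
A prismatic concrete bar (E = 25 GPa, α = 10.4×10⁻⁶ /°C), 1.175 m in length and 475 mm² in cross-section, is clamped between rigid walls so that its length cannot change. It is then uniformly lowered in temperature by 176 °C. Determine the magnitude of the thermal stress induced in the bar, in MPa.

The supports are rigid, so the total axial strain is zero. The restrained thermal strain is ε = αΔT = 10.4×10⁻⁶ × 176 = 1830.4×10⁻⁶.
σ = EαΔT = 25×10³ × 10.4×10⁻⁶ × 176 = 45.76 MPa (tensile; the bar is trying to contract).

σ ≈ 45.8 MPa (tensile)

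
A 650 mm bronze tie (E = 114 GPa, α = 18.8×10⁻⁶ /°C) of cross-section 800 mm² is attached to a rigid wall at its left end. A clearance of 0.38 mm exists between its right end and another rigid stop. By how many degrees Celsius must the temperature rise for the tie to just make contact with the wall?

ΔT ≈ 31.1 °C

The gap closes when αΔT L = 0.38 mm, since the tie is still unstressed at that instant.
ΔT = 0.38 / (18.8×10⁻⁶ × 650) = 31.1 °C.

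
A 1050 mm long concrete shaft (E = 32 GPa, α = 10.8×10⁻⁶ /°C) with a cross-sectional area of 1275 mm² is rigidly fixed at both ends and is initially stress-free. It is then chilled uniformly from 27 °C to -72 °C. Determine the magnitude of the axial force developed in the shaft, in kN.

The ends cannot move, so σ = EαΔT = 32×10³ × 10.8×10⁻⁶ × 99 = 34.21 MPa.
Then P = σA = 34.21 × 1275 mm² = 43.62 kN, tensile.

P ≈ 43.6 kN (tensile)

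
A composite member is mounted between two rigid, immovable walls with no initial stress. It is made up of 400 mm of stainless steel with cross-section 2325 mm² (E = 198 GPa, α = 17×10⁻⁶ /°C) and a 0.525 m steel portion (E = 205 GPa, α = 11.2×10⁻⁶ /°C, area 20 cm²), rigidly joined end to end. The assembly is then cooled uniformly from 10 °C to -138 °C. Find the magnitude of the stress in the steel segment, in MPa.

σ ≈ 437 MPa (tensile)

With the walls removed the bar would change length by δ_free = Σ αᵢΔT Lᵢ = 17×10⁻⁶×148×400 + 11.2×10⁻⁶×148×525 = 1.877 mm.
The rigid supports impose zero overall length change; the single axial force P common to all segments must satisfy P Σ Lᵢ/(AᵢEᵢ) = δ_free.
The series flexibility is Σ Lᵢ/(AᵢEᵢ) = 400/(2325×198×10³) + 525/(2000×205×10³) = 2.149×10⁻⁶ mm/N.
Hence P = δ_free / Σ(L/AE) = 1.877/2.149×10⁻⁶ = 873.1 kN (tensile).
σ_{steel} = P / A = 873100 / 2000 = 436.6 MPa.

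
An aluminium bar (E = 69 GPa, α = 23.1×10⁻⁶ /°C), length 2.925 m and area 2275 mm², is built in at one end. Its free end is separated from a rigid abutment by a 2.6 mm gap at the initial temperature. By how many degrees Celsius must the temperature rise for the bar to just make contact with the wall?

The gap closes when αΔT L = 2.6 mm, since the bar is still unstressed at that instant.
ΔT = 2.6 / (23.1×10⁻⁶ × 2925) = 38.48 °C.

ΔT ≈ 38.5 °C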